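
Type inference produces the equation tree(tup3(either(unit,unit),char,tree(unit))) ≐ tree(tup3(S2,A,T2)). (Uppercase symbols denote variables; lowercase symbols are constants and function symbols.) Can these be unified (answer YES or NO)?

YES

Decompose tree/1: tup3(either(unit,unit),char,tree(unit)) ≐ tup3(S2,A,T2).
Decompose tup3/3: either(unit,unit) ≐ S2,  char ≐ A,  tree(unit) ≐ T2.
Bind S2 := either(unit,unit); no other remaining equation mentions S2.
Bind A := char; no other remaining equation mentions A.
Bind T2 := tree(unit).
No equations remain and no clash or occurs-check failure arose, so a unifier exists.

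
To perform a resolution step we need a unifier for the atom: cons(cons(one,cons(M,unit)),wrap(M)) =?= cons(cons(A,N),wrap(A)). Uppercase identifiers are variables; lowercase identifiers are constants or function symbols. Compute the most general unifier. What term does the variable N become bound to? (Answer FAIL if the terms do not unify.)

Decompose cons/2: cons(one,cons(M,unit)) =?= cons(A,N),  wrap(M) =?= wrap(A).
Decompose cons/2: one =?= A,  cons(M,unit) =?= N.
Bind A := one; substituting into the one remaining equation that mentions A gives: wrap(M) =?= wrap(one).
Bind N := cons(M,unit); no other remaining equation mentions N.
Decompose wrap/1: M =?= one.
Bind M := one. Substituting into the earlier binding gives N := cons(one,unit).
MGU = { A := one, N := cons(one,unit), M := one }, so N := cons(one,unit).

cons(one,unit)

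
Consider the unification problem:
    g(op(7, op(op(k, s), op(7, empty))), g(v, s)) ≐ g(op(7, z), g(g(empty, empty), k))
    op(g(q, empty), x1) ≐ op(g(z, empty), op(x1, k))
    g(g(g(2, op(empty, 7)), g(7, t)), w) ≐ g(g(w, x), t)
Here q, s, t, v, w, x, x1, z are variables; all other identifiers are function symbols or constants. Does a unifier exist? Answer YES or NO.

NO

Decompose g/2: op(7, op(op(k, s), op(7, empty))) ≐ op(7, z),  g(v, s) ≐ g(g(empty, empty), k).
Decompose op/2: 7 ≐ 7,  op(op(k, s), op(7, empty)) ≐ z.
Delete trivial equation 7 ≐ 7.
Bind z := op(op(k, s), op(7, empty)); substituting into the one remaining equation that mentions z gives: op(g(q, empty), x1) ≐ op(g(op(op(k, s), op(7, empty)), empty), op(x1, k)).
Decompose g/2: v ≐ g(empty, empty),  s ≐ k.
Bind v := g(empty, empty); no other remaining equation mentions v.
Bind s := k; substituting into the one remaining equation that mentions s gives: op(g(q, empty), x1) ≐ op(g(op(op(k, k), op(7, empty)), empty), op(x1, k)). Substituting into the earlier binding gives z := op(op(k, k), op(7, empty)).
Decompose op/2: g(q, empty) ≐ g(op(op(k, k), op(7, empty)), empty),  x1 ≐ op(x1, k).
Decompose g/2: q ≐ op(op(k, k), op(7, empty)),  empty ≐ empty.
Bind q := op(op(k, k), op(7, empty)); no other remaining equation mentions q.
Delete trivial equation empty ≐ empty.
Occurs check fails: x1 occurs in op(x1, k); the equation x1 ≐ op(x1, k) has no finite solution.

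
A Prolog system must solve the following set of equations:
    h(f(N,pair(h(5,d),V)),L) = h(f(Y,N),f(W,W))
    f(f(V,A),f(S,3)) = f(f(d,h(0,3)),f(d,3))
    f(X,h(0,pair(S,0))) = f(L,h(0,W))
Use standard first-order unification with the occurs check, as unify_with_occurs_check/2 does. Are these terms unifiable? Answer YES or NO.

YES

Decompose h/2: f(N,pair(h(5,d),V)) = f(Y,N),  L = f(W,W).
Decompose f/2: N = Y,  pair(h(5,d),V) = N.
Bind N := Y; substituting into the one remaining equation that mentions N gives: pair(h(5,d),V) = Y.
Bind Y := pair(h(5,d),V); no other remaining equation mentions Y. Substituting into the earlier binding gives N := pair(h(5,d),V).
Bind L := f(W,W); substituting into the one remaining equation that mentions L gives: f(X,h(0,pair(S,0))) = f(f(W,W),h(0,W)).
Decompose f/2: f(V,A) = f(d,h(0,3)),  f(S,3) = f(d,3).
Decompose f/2: V = d,  A = h(0,3).
Bind V := d; no other remaining equation mentions V. Substituting into the earlier bindings gives N := pair(h(5,d),d), Y := pair(h(5,d),d).
Bind A := h(0,3); no other remaining equation mentions A.
Decompose f/2: S = d,  3 = 3.
Bind S := d; substituting into the one remaining equation that mentions S gives: f(X,h(0,pair(d,0))) = f(f(W,W),h(0,W)).
Delete trivial equation 3 = 3.
Decompose f/2: X = f(W,W),  h(0,pair(d,0)) = h(0,W).
Bind X := f(W,W); no other remaining equation mentions X.
Decompose h/2: 0 = 0,  pair(d,0) = W.
Delete trivial equation 0 = 0.
Bind W := pair(d,0). Substituting into the earlier bindings gives L := f(pair(d,0),pair(d,0)), X := f(pair(d,0),pair(d,0)).
No equations remain and no clash or occurs-check failure arose, so a unifier exists.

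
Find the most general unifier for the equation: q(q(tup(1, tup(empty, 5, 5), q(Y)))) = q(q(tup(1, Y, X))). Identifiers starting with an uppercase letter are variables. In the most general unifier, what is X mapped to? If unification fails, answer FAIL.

Decompose q/1: q(tup(1, tup(empty, 5, 5), q(Y))) = q(tup(1, Y, X)).
Decompose q/1: tup(1, tup(empty, 5, 5), q(Y)) = tup(1, Y, X).
Decompose tup/3: 1 = 1,  tup(empty, 5, 5) = Y,  q(Y) = X.
Delete trivial equation 1 = 1.
Bind Y := tup(empty, 5, 5); substituting into the remaining equation gives: q(tup(empty, 5, 5)) = X.
Bind X := q(tup(empty, 5, 5)).
MGU = { Y ↦ tup(empty, 5, 5), X ↦ q(tup(empty, 5, 5)) }, so X ↦ q(tup(empty, 5, 5)).

q(tup(empty, 5, 5))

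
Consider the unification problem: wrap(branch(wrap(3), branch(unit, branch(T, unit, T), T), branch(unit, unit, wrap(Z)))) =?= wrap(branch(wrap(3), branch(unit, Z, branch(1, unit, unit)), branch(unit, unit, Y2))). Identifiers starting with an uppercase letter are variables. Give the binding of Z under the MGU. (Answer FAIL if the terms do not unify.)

branch(branch(1, unit, unit), unit, branch(1, unit, unit))

Decompose wrap/1: branch(wrap(3), branch(unit, branch(T, unit, T), T), branch(unit, unit, wrap(Z))) =?= branch(wrap(3), branch(unit, Z, branch(1, unit, unit)), branch(unit, unit, Y2)).
Decompose branch/3: wrap(3) =?= wrap(3),  branch(unit, branch(T, unit, T), T) =?= branch(unit, Z, branch(1, unit, unit)),  branch(unit, unit, wrap(Z)) =?= branch(unit, unit, Y2).
Delete trivial equation wrap(3) =?= wrap(3).
Decompose branch/3: unit =?= unit,  branch(T, unit, T) =?= Z,  T =?= branch(1, unit, unit).
Delete trivial equation unit =?= unit.
Bind Z := branch(T, unit, T); substituting into the one remaining equation that mentions Z gives: branch(unit, unit, wrap(branch(T, unit, T))) =?= branch(unit, unit, Y2).
Bind T := branch(1, unit, unit); substituting into the remaining equation gives: branch(unit, unit, wrap(branch(branch(1, unit, unit), unit, branch(1, unit, unit)))) =?= branch(unit, unit, Y2). Substituting into the earlier binding gives Z := branch(branch(1, unit, unit), unit, branch(1, unit, unit)).
Decompose branch/3: unit =?= unit,  unit =?= unit,  wrap(branch(branch(1, unit, unit), unit, branch(1, unit, unit))) =?= Y2.
Delete trivial equation unit =?= unit.
Delete trivial equation unit =?= unit.
Bind Y2 := wrap(branch(branch(1, unit, unit), unit, branch(1, unit, unit))).
MGU = { Z := branch(branch(1, unit, unit), unit, branch(1, unit, unit)), T := branch(1, unit, unit), Y2 := wrap(branch(branch(1, unit, unit), unit, branch(1, unit, unit))) }, so Z := branch(branch(1, unit, unit), unit, branch(1, unit, unit)).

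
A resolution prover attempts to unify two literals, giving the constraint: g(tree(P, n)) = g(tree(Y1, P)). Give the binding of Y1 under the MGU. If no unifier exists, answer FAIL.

Decompose g/1: tree(P, n) = tree(Y1, P).
Decompose tree/2: P = Y1,  n = P.
Bind P := Y1; substituting into the remaining equation gives: n = Y1.
Bind Y1 := n. Substituting into the earlier binding gives P := n.
MGU = { P := n, Y1 := n }, so Y1 := n.

n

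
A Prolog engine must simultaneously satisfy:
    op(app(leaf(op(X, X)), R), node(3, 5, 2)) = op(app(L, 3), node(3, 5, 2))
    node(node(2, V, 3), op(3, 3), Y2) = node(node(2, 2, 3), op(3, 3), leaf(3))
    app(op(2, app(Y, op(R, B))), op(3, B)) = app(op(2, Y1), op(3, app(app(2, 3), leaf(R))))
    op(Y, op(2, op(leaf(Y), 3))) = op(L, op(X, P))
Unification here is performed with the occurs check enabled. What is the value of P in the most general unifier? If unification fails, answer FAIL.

op(leaf(leaf(op(2, 2))), 3)

Decompose op/2: app(leaf(op(X, X)), R) = app(L, 3),  node(3, 5, 2) = node(3, 5, 2).
Decompose app/2: leaf(op(X, X)) = L,  R = 3.
Bind L := leaf(op(X, X)); substituting into the one remaining equation that mentions L gives: op(Y, op(2, op(leaf(Y), 3))) = op(leaf(op(X, X)), op(X, P)).
Bind R := 3; substituting into the one remaining equation that mentions R gives: app(op(2, app(Y, op(3, B))), op(3, B)) = app(op(2, Y1), op(3, app(app(2, 3), leaf(3)))).
Delete trivial equation node(3, 5, 2) = node(3, 5, 2).
Decompose node/3: node(2, V, 3) = node(2, 2, 3),  op(3, 3) = op(3, 3),  Y2 = leaf(3).
Decompose node/3: 2 = 2,  V = 2,  3 = 3.
Delete trivial equation 2 = 2.
Bind V := 2; no other remaining equation mentions V.
Delete trivial equation 3 = 3.
Delete trivial equation op(3, 3) = op(3, 3).
Bind Y2 := leaf(3); no other remaining equation mentions Y2.
Decompose app/2: op(2, app(Y, op(3, B))) = op(2, Y1),  op(3, B) = op(3, app(app(2, 3), leaf(3))).
Decompose op/2: 2 = 2,  app(Y, op(3, B)) = Y1.
Delete trivial equation 2 = 2.
Bind Y1 := app(Y, op(3, B)); no other remaining equation mentions Y1.
Decompose op/2: 3 = 3,  B = app(app(2, 3), leaf(3)).
Delete trivial equation 3 = 3.
Bind B := app(app(2, 3), leaf(3)); no other remaining equation mentions B. Substituting into the earlier binding gives Y1 := app(Y, op(3, app(app(2, 3), leaf(3)))).
Decompose op/2: Y = leaf(op(X, X)),  op(2, op(leaf(Y), 3)) = op(X, P).
Bind Y := leaf(op(X, X)); substituting into the remaining equation gives: op(2, op(leaf(leaf(op(X, X))), 3)) = op(X, P). Substituting into the earlier binding gives Y1 := app(leaf(op(X, X)), op(3, app(app(2, 3), leaf(3)))).
Decompose op/2: 2 = X,  op(leaf(leaf(op(X, X))), 3) = P.
Bind X := 2; substituting into the remaining equation gives: op(leaf(leaf(op(2, 2))), 3) = P. Substituting into the earlier bindings gives L := leaf(op(2, 2)), Y1 := app(leaf(op(2, 2)), op(3, app(app(2, 3), leaf(3)))), Y := leaf(op(2, 2)).
Bind P := op(leaf(leaf(op(2, 2))), 3).
MGU = { L ↦ leaf(op(2, 2)), R ↦ 3, V ↦ 2, Y2 ↦ leaf(3), Y1 ↦ app(leaf(op(2, 2)), op(3, app(app(2, 3), leaf(3)))), B ↦ app(app(2, 3), leaf(3)), Y ↦ leaf(op(2, 2)), X ↦ 2, P ↦ op(leaf(leaf(op(2, 2))), 3) }, so P ↦ op(leaf(leaf(op(2, 2))), 3).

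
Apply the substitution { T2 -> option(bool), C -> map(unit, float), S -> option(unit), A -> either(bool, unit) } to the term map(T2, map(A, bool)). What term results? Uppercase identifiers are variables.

map(option(bool), map(either(bool, unit), bool))

Replace each occurrence of T2 with option(bool).
Replace each occurrence of A with either(bool, unit).
Result: map(option(bool), map(either(bool, unit), bool)).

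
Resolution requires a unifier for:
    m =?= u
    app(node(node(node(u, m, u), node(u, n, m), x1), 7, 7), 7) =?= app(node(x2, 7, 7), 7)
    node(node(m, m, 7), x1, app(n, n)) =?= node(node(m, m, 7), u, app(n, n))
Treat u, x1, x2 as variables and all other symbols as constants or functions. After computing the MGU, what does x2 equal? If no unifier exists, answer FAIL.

Bind u := m; substituting into the remaining equations gives: app(node(node(node(m, m, m), node(m, n, m), x1), 7, 7), 7) =?= app(node(x2, 7, 7), 7),  node(node(m, m, 7), x1, app(n, n)) =?= node(node(m, m, 7), m, app(n, n)).
Decompose app/2: node(node(node(m, m, m), node(m, n, m), x1), 7, 7) =?= node(x2, 7, 7),  7 =?= 7.
Decompose node/3: node(node(m, m, m), node(m, n, m), x1) =?= x2,  7 =?= 7,  7 =?= 7.
Bind x2 := node(node(m, m, m), node(m, n, m), x1); no other remaining equation mentions x2.
Delete trivial equation 7 =?= 7.
Delete trivial equation 7 =?= 7.
Delete trivial equation 7 =?= 7.
Decompose node/3: node(m, m, 7) =?= node(m, m, 7),  x1 =?= m,  app(n, n) =?= app(n, n).
Delete trivial equation node(m, m, 7) =?= node(m, m, 7).
Bind x1 := m; no other remaining equation mentions x1. Substituting into the earlier binding gives x2 := node(node(m, m, m), node(m, n, m), m).
Delete trivial equation app(n, n) =?= app(n, n).
MGU = { u ↦ m, x2 ↦ node(node(m, m, m), node(m, n, m), m), x1 ↦ m }, so x2 ↦ node(node(m, m, m), node(m, n, m), m).

node(node(m, m, m), node(m, n, m), m)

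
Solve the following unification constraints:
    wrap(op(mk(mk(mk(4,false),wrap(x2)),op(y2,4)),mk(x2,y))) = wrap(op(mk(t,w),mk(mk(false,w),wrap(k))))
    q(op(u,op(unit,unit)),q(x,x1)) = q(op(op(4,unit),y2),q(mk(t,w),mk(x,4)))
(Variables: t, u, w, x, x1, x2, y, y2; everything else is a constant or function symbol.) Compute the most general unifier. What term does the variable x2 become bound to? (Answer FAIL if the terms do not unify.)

mk(false,op(op(unit,unit),4))

Decompose wrap/1: op(mk(mk(mk(4,false),wrap(x2)),op(y2,4)),mk(x2,y)) = op(mk(t,w),mk(mk(false,w),wrap(k))).
Decompose op/2: mk(mk(mk(4,false),wrap(x2)),op(y2,4)) = mk(t,w),  mk(x2,y) = mk(mk(false,w),wrap(k)).
Decompose mk/2: mk(mk(4,false),wrap(x2)) = t,  op(y2,4) = w.
Bind t := mk(mk(4,false),wrap(x2)); substituting into the one remaining equation that mentions t gives: q(op(u,op(unit,unit)),q(x,x1)) = q(op(op(4,unit),y2),q(mk(mk(mk(4,false),wrap(x2)),w),mk(x,4))).
Bind w := op(y2,4); substituting into the remaining equations gives: mk(x2,y) = mk(mk(false,op(y2,4)),wrap(k)),  q(op(u,op(unit,unit)),q(x,x1)) = q(op(op(4,unit),y2),q(mk(mk(mk(4,false),wrap(x2)),op(y2,4)),mk(x,4))).
Decompose mk/2: x2 = mk(false,op(y2,4)),  y = wrap(k).
Bind x2 := mk(false,op(y2,4)); substituting into the one remaining equation that mentions x2 gives: q(op(u,op(unit,unit)),q(x,x1)) = q(op(op(4,unit),y2),q(mk(mk(mk(4,false),wrap(mk(false,op(y2,4)))),op(y2,4)),mk(x,4))). Substituting into the earlier binding gives t := mk(mk(4,false),wrap(mk(false,op(y2,4)))).
Bind y := wrap(k); no other remaining equation mentions y.
Decompose q/2: op(u,op(unit,unit)) = op(op(4,unit),y2),  q(x,x1) = q(mk(mk(mk(4,false),wrap(mk(false,op(y2,4)))),op(y2,4)),mk(x,4)).
Decompose op/2: u = op(4,unit),  op(unit,unit) = y2.
Bind u := op(4,unit); no other remaining equation mentions u.
Bind y2 := op(unit,unit); substituting into the remaining equation gives: q(x,x1) = q(mk(mk(mk(4,false),wrap(mk(false,op(op(unit,unit),4)))),op(op(unit,unit),4)),mk(x,4)). Substituting into the earlier bindings gives t := mk(mk(4,false),wrap(mk(false,op(op(unit,unit),4)))), w := op(op(unit,unit),4), x2 := mk(false,op(op(unit,unit),4)).
Decompose q/2: x = mk(mk(mk(4,false),wrap(mk(false,op(op(unit,unit),4)))),op(op(unit,unit),4)),  x1 = mk(x,4).
Bind x := mk(mk(mk(4,false),wrap(mk(false,op(op(unit,unit),4)))),op(op(unit,unit),4)); substituting into the remaining equation gives: x1 = mk(mk(mk(mk(4,false),wrap(mk(false,op(op(unit,unit),4)))),op(op(unit,unit),4)),4).
Bind x1 := mk(mk(mk(mk(4,false),wrap(mk(false,op(op(unit,unit),4)))),op(op(unit,unit),4)),4).
MGU = { t ↦ mk(mk(4,false),wrap(mk(false,op(op(unit,unit),4)))), w ↦ op(op(unit,unit),4), x2 ↦ mk(false,op(op(unit,unit),4)), y ↦ wrap(k), u ↦ op(4,unit), y2 ↦ op(unit,unit), x ↦ mk(mk(mk(4,false),wrap(mk(false,op(op(unit,unit),4)))),op(op(unit,unit),4)), x1 ↦ mk(mk(mk(mk(4,false),wrap(mk(false,op(op(unit,unit),4)))),op(op(unit,unit),4)),4) }, so x2 ↦ mk(false,op(op(unit,unit),4)).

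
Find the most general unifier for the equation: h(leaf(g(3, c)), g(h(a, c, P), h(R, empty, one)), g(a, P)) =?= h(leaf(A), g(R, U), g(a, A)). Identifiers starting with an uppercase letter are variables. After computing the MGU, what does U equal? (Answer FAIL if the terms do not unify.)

h(h(a, c, g(3, c)), empty, one)

Decompose h/3: leaf(g(3, c)) =?= leaf(A),  g(h(a, c, P), h(R, empty, one)) =?= g(R, U),  g(a, P) =?= g(a, A).
Decompose leaf/1: g(3, c) =?= A.
Bind A := g(3, c); substituting into the one remaining equation that mentions A gives: g(a, P) =?= g(a, g(3, c)).
Decompose g/2: h(a, c, P) =?= R,  h(R, empty, one) =?= U.
Bind R := h(a, c, P); substituting into the one remaining equation that mentions R gives: h(h(a, c, P), empty, one) =?= U.
Bind U := h(h(a, c, P), empty, one); no other remaining equation mentions U.
Decompose g/2: a =?= a,  P =?= g(3, c).
Delete trivial equation a =?= a.
Bind P := g(3, c). Substituting into the earlier bindings gives R := h(a, c, g(3, c)), U := h(h(a, c, g(3, c)), empty, one).
MGU = { A := g(3, c), R := h(a, c, g(3, c)), U := h(h(a, c, g(3, c)), empty, one), P := g(3, c) }, so U := h(h(a, c, g(3, c)), empty, one).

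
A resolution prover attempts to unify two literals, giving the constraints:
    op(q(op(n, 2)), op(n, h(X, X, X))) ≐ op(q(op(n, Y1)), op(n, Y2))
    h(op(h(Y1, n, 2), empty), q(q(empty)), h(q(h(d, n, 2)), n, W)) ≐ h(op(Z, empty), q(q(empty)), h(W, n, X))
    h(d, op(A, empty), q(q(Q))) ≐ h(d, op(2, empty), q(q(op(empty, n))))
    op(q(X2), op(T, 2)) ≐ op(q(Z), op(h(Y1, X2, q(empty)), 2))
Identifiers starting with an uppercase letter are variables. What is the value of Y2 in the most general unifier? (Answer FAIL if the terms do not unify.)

Decompose op/2: q(op(n, 2)) ≐ q(op(n, Y1)),  op(n, h(X, X, X)) ≐ op(n, Y2).
Decompose q/1: op(n, 2) ≐ op(n, Y1).
Decompose op/2: n ≐ n,  2 ≐ Y1.
Delete trivial equation n ≐ n.
Bind Y1 := 2; substituting into the 2 remaining equations that mention Y1 gives: h(op(h(2, n, 2), empty), q(q(empty)), h(q(h(d, n, 2)), n, W)) ≐ h(op(Z, empty), q(q(empty)), h(W, n, X)),  op(q(X2), op(T, 2)) ≐ op(q(Z), op(h(2, X2, q(empty)), 2)).
Decompose op/2: n ≐ n,  h(X, X, X) ≐ Y2.
Delete trivial equation n ≐ n.
Bind Y2 := h(X, X, X); no other remaining equation mentions Y2.
Decompose h/3: op(h(2, n, 2), empty) ≐ op(Z, empty),  q(q(empty)) ≐ q(q(empty)),  h(q(h(d, n, 2)), n, W) ≐ h(W, n, X).
Decompose op/2: h(2, n, 2) ≐ Z,  empty ≐ empty.
Bind Z := h(2, n, 2); substituting into the one remaining equation that mentions Z gives: op(q(X2), op(T, 2)) ≐ op(q(h(2, n, 2)), op(h(2, X2, q(empty)), 2)).
Delete trivial equation empty ≐ empty.
Delete trivial equation q(q(empty)) ≐ q(q(empty)).
Decompose h/3: q(h(d, n, 2)) ≐ W,  n ≐ n,  W ≐ X.
Bind W := q(h(d, n, 2)); substituting into the one remaining equation that mentions W gives: q(h(d, n, 2)) ≐ X.
Delete trivial equation n ≐ n.
Bind X := q(h(d, n, 2)); no other remaining equation mentions X. Substituting into the earlier binding gives Y2 := h(q(h(d, n, 2)), q(h(d, n, 2)), q(h(d, n, 2))).
Decompose h/3: d ≐ d,  op(A, empty) ≐ op(2, empty),  q(q(Q)) ≐ q(q(op(empty, n))).
Delete trivial equation d ≐ d.
Decompose op/2: A ≐ 2,  empty ≐ empty.
Bind A := 2; no other remaining equation mentions A.
Delete trivial equation empty ≐ empty.
Decompose q/1: q(Q) ≐ q(op(empty, n)).
Decompose q/1: Q ≐ op(empty, n).
Bind Q := op(empty, n); no other remaining equation mentions Q.
Decompose op/2: q(X2) ≐ q(h(2, n, 2)),  op(T, 2) ≐ op(h(2, X2, q(empty)), 2).
Decompose q/1: X2 ≐ h(2, n, 2).
Bind X2 := h(2, n, 2); substituting into the remaining equation gives: op(T, 2) ≐ op(h(2, h(2, n, 2), q(empty)), 2).
Decompose op/2: T ≐ h(2, h(2, n, 2), q(empty)),  2 ≐ 2.
Bind T := h(2, h(2, n, 2), q(empty)); no other remaining equation mentions T.
Delete trivial equation 2 ≐ 2.
MGU = { Y1 -> 2, Y2 -> h(q(h(d, n, 2)), q(h(d, n, 2)), q(h(d, n, 2))), Z -> h(2, n, 2), W -> q(h(d, n, 2)), X -> q(h(d, n, 2)), A -> 2, Q -> op(empty, n), X2 -> h(2, n, 2), T -> h(2, h(2, n, 2), q(empty)) }, so Y2 -> h(q(h(d, n, 2)), q(h(d, n, 2)), q(h(d, n, 2))).

h(q(h(d, n, 2)), q(h(d, n, 2)), q(h(d, n, 2)))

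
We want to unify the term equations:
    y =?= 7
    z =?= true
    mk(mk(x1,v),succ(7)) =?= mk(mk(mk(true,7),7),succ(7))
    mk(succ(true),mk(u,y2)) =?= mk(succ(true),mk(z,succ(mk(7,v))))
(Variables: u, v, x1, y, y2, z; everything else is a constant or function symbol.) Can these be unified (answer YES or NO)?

YES

Bind y := 7; no other remaining equation mentions y.
Bind z := true; substituting into the one remaining equation that mentions z gives: mk(succ(true),mk(u,y2)) =?= mk(succ(true),mk(true,succ(mk(7,v)))).
Decompose mk/2: mk(x1,v) =?= mk(mk(true,7),7),  succ(7) =?= succ(7).
Decompose mk/2: x1 =?= mk(true,7),  v =?= 7.
Bind x1 := mk(true,7); no other remaining equation mentions x1.
Bind v := 7; substituting into the one remaining equation that mentions v gives: mk(succ(true),mk(u,y2)) =?= mk(succ(true),mk(true,succ(mk(7,7)))).
Delete trivial equation succ(7) =?= succ(7).
Decompose mk/2: succ(true) =?= succ(true),  mk(u,y2) =?= mk(true,succ(mk(7,7))).
Delete trivial equation succ(true) =?= succ(true).
Decompose mk/2: u =?= true,  y2 =?= succ(mk(7,7)).
Bind u := true; no other remaining equation mentions u.
Bind y2 := succ(mk(7,7)).
No equations remain and no clash or occurs-check failure arose, so a unifier exists.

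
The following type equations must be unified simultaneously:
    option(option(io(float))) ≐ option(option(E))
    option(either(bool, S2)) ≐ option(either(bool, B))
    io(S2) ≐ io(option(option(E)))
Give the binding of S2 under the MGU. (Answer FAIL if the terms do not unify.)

Decompose option/1: option(io(float)) ≐ option(E).
Decompose option/1: io(float) ≐ E.
Bind E := io(float); substituting into the one remaining equation that mentions E gives: io(S2) ≐ io(option(option(io(float)))).
Decompose option/1: either(bool, S2) ≐ either(bool, B).
Decompose either/2: bool ≐ bool,  S2 ≐ B.
Delete trivial equation bool ≐ bool.
Bind S2 := B; substituting into the remaining equation gives: io(B) ≐ io(option(option(io(float)))).
Decompose io/1: B ≐ option(option(io(float))).
Bind B := option(option(io(float))). Substituting into the earlier binding gives S2 := option(option(io(float))).
MGU = { E -> io(float), S2 -> option(option(io(float))), B -> option(option(io(float))) }, so S2 -> option(option(io(float))).

option(option(io(float)))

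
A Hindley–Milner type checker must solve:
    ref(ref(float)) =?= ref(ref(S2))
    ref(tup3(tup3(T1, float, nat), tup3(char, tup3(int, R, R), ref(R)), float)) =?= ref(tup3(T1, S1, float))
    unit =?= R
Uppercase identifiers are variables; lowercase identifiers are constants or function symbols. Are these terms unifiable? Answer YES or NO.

NO

Decompose ref/1: ref(float) =?= ref(S2).
Decompose ref/1: float =?= S2.
Bind S2 := float; no other remaining equation mentions S2.
Decompose ref/1: tup3(tup3(T1, float, nat), tup3(char, tup3(int, R, R), ref(R)), float) =?= tup3(T1, S1, float).
Decompose tup3/3: tup3(T1, float, nat) =?= T1,  tup3(char, tup3(int, R, R), ref(R)) =?= S1,  float =?= float.
Occurs check fails: T1 occurs in tup3(T1, float, nat); the equation T1 =?= tup3(T1, float, nat) has no finite solution.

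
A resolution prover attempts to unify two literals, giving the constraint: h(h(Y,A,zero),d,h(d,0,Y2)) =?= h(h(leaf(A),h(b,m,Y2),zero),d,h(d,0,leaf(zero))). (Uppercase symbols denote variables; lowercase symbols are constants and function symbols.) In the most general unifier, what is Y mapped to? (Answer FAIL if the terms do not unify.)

leaf(h(b,m,leaf(zero)))

Decompose h/3: h(Y,A,zero) =?= h(leaf(A),h(b,m,Y2),zero),  d =?= d,  h(d,0,Y2) =?= h(d,0,leaf(zero)).
Decompose h/3: Y =?= leaf(A),  A =?= h(b,m,Y2),  zero =?= zero.
Bind Y := leaf(A); no other remaining equation mentions Y.
Bind A := h(b,m,Y2); no other remaining equation mentions A. Substituting into the earlier binding gives Y := leaf(h(b,m,Y2)).
Delete trivial equation zero =?= zero.
Delete trivial equation d =?= d.
Decompose h/3: d =?= d,  0 =?= 0,  Y2 =?= leaf(zero).
Delete trivial equation d =?= d.
Delete trivial equation 0 =?= 0.
Bind Y2 := leaf(zero). Substituting into the earlier bindings gives Y := leaf(h(b,m,leaf(zero))), A := h(b,m,leaf(zero)).
MGU = { Y -> leaf(h(b,m,leaf(zero))), A -> h(b,m,leaf(zero)), Y2 -> leaf(zero) }, so Y -> leaf(h(b,m,leaf(zero))).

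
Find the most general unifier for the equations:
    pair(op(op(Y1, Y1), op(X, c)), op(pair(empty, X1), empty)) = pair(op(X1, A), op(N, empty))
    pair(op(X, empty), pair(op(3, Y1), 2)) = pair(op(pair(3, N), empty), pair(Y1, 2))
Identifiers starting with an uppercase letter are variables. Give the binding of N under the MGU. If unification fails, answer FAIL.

FAIL

Decompose pair/2: op(op(Y1, Y1), op(X, c)) = op(X1, A),  op(pair(empty, X1), empty) = op(N, empty).
Decompose op/2: op(Y1, Y1) = X1,  op(X, c) = A.
Bind X1 := op(Y1, Y1); substituting into the one remaining equation that mentions X1 gives: op(pair(empty, op(Y1, Y1)), empty) = op(N, empty).
Bind A := op(X, c); no other remaining equation mentions A.
Decompose op/2: pair(empty, op(Y1, Y1)) = N,  empty = empty.
Bind N := pair(empty, op(Y1, Y1)); substituting into the one remaining equation that mentions N gives: pair(op(X, empty), pair(op(3, Y1), 2)) = pair(op(pair(3, pair(empty, op(Y1, Y1))), empty), pair(Y1, 2)).
Delete trivial equation empty = empty.
Decompose pair/2: op(X, empty) = op(pair(3, pair(empty, op(Y1, Y1))), empty),  pair(op(3, Y1), 2) = pair(Y1, 2).
Decompose op/2: X = pair(3, pair(empty, op(Y1, Y1))),  empty = empty.
Bind X := pair(3, pair(empty, op(Y1, Y1))); no other remaining equation mentions X. Substituting into the earlier binding gives A := op(pair(3, pair(empty, op(Y1, Y1))), c).
Delete trivial equation empty = empty.
Decompose pair/2: op(3, Y1) = Y1,  2 = 2.
Occurs check fails: Y1 occurs in op(3, Y1); the equation Y1 = op(3, Y1) has no finite solution.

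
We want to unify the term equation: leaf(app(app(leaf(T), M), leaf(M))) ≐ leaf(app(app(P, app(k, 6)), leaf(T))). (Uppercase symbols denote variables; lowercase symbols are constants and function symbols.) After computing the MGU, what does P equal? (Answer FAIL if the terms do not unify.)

leaf(app(k, 6))

Decompose leaf/1: app(app(leaf(T), M), leaf(M)) ≐ app(app(P, app(k, 6)), leaf(T)).
Decompose app/2: app(leaf(T), M) ≐ app(P, app(k, 6)),  leaf(M) ≐ leaf(T).
Decompose app/2: leaf(T) ≐ P,  M ≐ app(k, 6).
Bind P := leaf(T); no other remaining equation mentions P.
Bind M := app(k, 6); substituting into the remaining equation gives: leaf(app(k, 6)) ≐ leaf(T).
Decompose leaf/1: app(k, 6) ≐ T.
Bind T := app(k, 6). Substituting into the earlier binding gives P := leaf(app(k, 6)).
MGU = { P -> leaf(app(k, 6)), M -> app(k, 6), T -> app(k, 6) }, so P -> leaf(app(k, 6)).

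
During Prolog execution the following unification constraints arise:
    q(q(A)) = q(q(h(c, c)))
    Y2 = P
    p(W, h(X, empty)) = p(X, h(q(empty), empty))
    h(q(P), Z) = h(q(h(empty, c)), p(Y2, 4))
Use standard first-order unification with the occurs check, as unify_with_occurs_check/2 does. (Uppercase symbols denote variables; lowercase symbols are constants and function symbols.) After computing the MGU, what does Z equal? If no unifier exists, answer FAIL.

p(h(empty, c), 4)

Decompose q/1: q(A) = q(h(c, c)).
Decompose q/1: A = h(c, c).
Bind A := h(c, c); no other remaining equation mentions A.
Bind Y2 := P; substituting into the one remaining equation that mentions Y2 gives: h(q(P), Z) = h(q(h(empty, c)), p(P, 4)).
Decompose p/2: W = X,  h(X, empty) = h(q(empty), empty).
Bind W := X; no other remaining equation mentions W.
Decompose h/2: X = q(empty),  empty = empty.
Bind X := q(empty); no other remaining equation mentions X. Substituting into the earlier binding gives W := q(empty).
Delete trivial equation empty = empty.
Decompose h/2: q(P) = q(h(empty, c)),  Z = p(P, 4).
Decompose q/1: P = h(empty, c).
Bind P := h(empty, c); substituting into the remaining equation gives: Z = p(h(empty, c), 4). Substituting into the earlier binding gives Y2 := h(empty, c).
Bind Z := p(h(empty, c), 4).
MGU = { A -> h(c, c), Y2 -> h(empty, c), W -> q(empty), X -> q(empty), P -> h(empty, c), Z -> p(h(empty, c), 4) }, so Z -> p(h(empty, c), 4).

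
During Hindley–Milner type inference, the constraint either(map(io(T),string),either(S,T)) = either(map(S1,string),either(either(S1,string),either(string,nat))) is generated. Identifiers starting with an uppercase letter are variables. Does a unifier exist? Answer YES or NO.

YES

Decompose either/2: map(io(T),string) = map(S1,string),  either(S,T) = either(either(S1,string),either(string,nat)).
Decompose map/2: io(T) = S1,  string = string.
Bind S1 := io(T); substituting into the one remaining equation that mentions S1 gives: either(S,T) = either(either(io(T),string),either(string,nat)).
Delete trivial equation string = string.
Decompose either/2: S = either(io(T),string),  T = either(string,nat).
Bind S := either(io(T),string); no other remaining equation mentions S.
Bind T := either(string,nat). Substituting into the earlier bindings gives S1 := io(either(string,nat)), S := either(io(either(string,nat)),string).
No equations remain and no clash or occurs-check failure arose, so a unifier exists.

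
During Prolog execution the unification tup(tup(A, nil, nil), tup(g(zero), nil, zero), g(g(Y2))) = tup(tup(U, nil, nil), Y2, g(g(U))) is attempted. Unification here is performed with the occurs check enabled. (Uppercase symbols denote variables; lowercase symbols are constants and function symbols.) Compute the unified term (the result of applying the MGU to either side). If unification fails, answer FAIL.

tup(tup(tup(g(zero), nil, zero), nil, nil), tup(g(zero), nil, zero), g(g(tup(g(zero), nil, zero))))

Decompose tup/3: tup(A, nil, nil) = tup(U, nil, nil),  tup(g(zero), nil, zero) = Y2,  g(g(Y2)) = g(g(U)).
Decompose tup/3: A = U,  nil = nil,  nil = nil.
Bind A := U; no other remaining equation mentions A.
Delete trivial equation nil = nil.
Delete trivial equation nil = nil.
Bind Y2 := tup(g(zero), nil, zero); substituting into the remaining equation gives: g(g(tup(g(zero), nil, zero))) = g(g(U)).
Decompose g/1: g(tup(g(zero), nil, zero)) = g(U).
Decompose g/1: tup(g(zero), nil, zero) = U.
Bind U := tup(g(zero), nil, zero). Substituting into the earlier binding gives A := tup(g(zero), nil, zero).
Applying the MGU to either side gives tup(tup(tup(g(zero), nil, zero), nil, nil), tup(g(zero), nil, zero), g(g(tup(g(zero), nil, zero)))).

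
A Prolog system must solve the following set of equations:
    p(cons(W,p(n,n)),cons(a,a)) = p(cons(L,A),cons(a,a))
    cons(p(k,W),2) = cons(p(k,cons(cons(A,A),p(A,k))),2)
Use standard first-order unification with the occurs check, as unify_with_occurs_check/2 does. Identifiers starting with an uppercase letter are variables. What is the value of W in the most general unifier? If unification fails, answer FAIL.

cons(cons(p(n,n),p(n,n)),p(p(n,n),k))

Decompose p/2: cons(W,p(n,n)) = cons(L,A),  cons(a,a) = cons(a,a).
Decompose cons/2: W = L,  p(n,n) = A.
Bind W := L; substituting into the one remaining equation that mentions W gives: cons(p(k,L),2) = cons(p(k,cons(cons(A,A),p(A,k))),2).
Bind A := p(n,n); substituting into the one remaining equation that mentions A gives: cons(p(k,L),2) = cons(p(k,cons(cons(p(n,n),p(n,n)),p(p(n,n),k))),2).
Delete trivial equation cons(a,a) = cons(a,a).
Decompose cons/2: p(k,L) = p(k,cons(cons(p(n,n),p(n,n)),p(p(n,n),k))),  2 = 2.
Decompose p/2: k = k,  L = cons(cons(p(n,n),p(n,n)),p(p(n,n),k)).
Delete trivial equation k = k.
Bind L := cons(cons(p(n,n),p(n,n)),p(p(n,n),k)); no other remaining equation mentions L. Substituting into the earlier binding gives W := cons(cons(p(n,n),p(n,n)),p(p(n,n),k)).
Delete trivial equation 2 = 2.
MGU = { W ↦ cons(cons(p(n,n),p(n,n)),p(p(n,n),k)), A ↦ p(n,n), L ↦ cons(cons(p(n,n),p(n,n)),p(p(n,n),k)) }, so W ↦ cons(cons(p(n,n),p(n,n)),p(p(n,n),k)).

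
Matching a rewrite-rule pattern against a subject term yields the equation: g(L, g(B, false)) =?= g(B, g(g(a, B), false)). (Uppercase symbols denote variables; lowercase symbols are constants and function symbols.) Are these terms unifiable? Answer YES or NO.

NO

Decompose g/2: L =?= B,  g(B, false) =?= g(g(a, B), false).
Bind L := B; no other remaining equation mentions L.
Decompose g/2: B =?= g(a, B),  false =?= false.
Occurs check fails: B occurs in g(a, B); the equation B =?= g(a, B) has no finite solution.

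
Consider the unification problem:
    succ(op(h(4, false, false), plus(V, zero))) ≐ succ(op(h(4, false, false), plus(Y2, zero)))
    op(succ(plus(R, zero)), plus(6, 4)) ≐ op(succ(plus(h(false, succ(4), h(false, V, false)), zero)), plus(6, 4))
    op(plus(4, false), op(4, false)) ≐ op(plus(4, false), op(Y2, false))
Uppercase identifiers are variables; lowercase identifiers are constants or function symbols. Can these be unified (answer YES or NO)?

YES

Decompose succ/1: op(h(4, false, false), plus(V, zero)) ≐ op(h(4, false, false), plus(Y2, zero)).
Decompose op/2: h(4, false, false) ≐ h(4, false, false),  plus(V, zero) ≐ plus(Y2, zero).
Delete trivial equation h(4, false, false) ≐ h(4, false, false).
Decompose plus/2: V ≐ Y2,  zero ≐ zero.
Bind V := Y2; substituting into the one remaining equation that mentions V gives: op(succ(plus(R, zero)), plus(6, 4)) ≐ op(succ(plus(h(false, succ(4), h(false, Y2, false)), zero)), plus(6, 4)).
Delete trivial equation zero ≐ zero.
Decompose op/2: succ(plus(R, zero)) ≐ succ(plus(h(false, succ(4), h(false, Y2, false)), zero)),  plus(6, 4) ≐ plus(6, 4).
Decompose succ/1: plus(R, zero) ≐ plus(h(false, succ(4), h(false, Y2, false)), zero).
Decompose plus/2: R ≐ h(false, succ(4), h(false, Y2, false)),  zero ≐ zero.
Bind R := h(false, succ(4), h(false, Y2, false)); no other remaining equation mentions R.
Delete trivial equation zero ≐ zero.
Delete trivial equation plus(6, 4) ≐ plus(6, 4).
Decompose op/2: plus(4, false) ≐ plus(4, false),  op(4, false) ≐ op(Y2, false).
Delete trivial equation plus(4, false) ≐ plus(4, false).
Decompose op/2: 4 ≐ Y2,  false ≐ false.
Bind Y2 := 4; no other remaining equation mentions Y2. Substituting into the earlier bindings gives V := 4, R := h(false, succ(4), h(false, 4, false)).
Delete trivial equation false ≐ false.
No equations remain and no clash or occurs-check failure arose, so a unifier exists.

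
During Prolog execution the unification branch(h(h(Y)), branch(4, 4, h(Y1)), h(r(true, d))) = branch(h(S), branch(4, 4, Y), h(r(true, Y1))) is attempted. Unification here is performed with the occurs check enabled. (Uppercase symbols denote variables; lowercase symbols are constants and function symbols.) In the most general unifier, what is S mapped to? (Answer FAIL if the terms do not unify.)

Decompose branch/3: h(h(Y)) = h(S),  branch(4, 4, h(Y1)) = branch(4, 4, Y),  h(r(true, d)) = h(r(true, Y1)).
Decompose h/1: h(Y) = S.
Bind S := h(Y); no other remaining equation mentions S.
Decompose branch/3: 4 = 4,  4 = 4,  h(Y1) = Y.
Delete trivial equation 4 = 4.
Delete trivial equation 4 = 4.
Bind Y := h(Y1); no other remaining equation mentions Y. Substituting into the earlier binding gives S := h(h(Y1)).
Decompose h/1: r(true, d) = r(true, Y1).
Decompose r/2: true = true,  d = Y1.
Delete trivial equation true = true.
Bind Y1 := d. Substituting into the earlier bindings gives S := h(h(d)), Y := h(d).
MGU = { S = h(h(d)), Y = h(d), Y1 = d }, so S = h(h(d)).

h(h(d))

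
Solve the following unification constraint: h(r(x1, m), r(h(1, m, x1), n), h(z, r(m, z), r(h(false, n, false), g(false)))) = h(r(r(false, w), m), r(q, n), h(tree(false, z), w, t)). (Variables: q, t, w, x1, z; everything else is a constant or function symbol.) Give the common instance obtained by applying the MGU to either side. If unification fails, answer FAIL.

FAIL

Decompose h/3: r(x1, m) = r(r(false, w), m),  r(h(1, m, x1), n) = r(q, n),  h(z, r(m, z), r(h(false, n, false), g(false))) = h(tree(false, z), w, t).
Decompose r/2: x1 = r(false, w),  m = m.
Bind x1 := r(false, w); substituting into the one remaining equation that mentions x1 gives: r(h(1, m, r(false, w)), n) = r(q, n).
Delete trivial equation m = m.
Decompose r/2: h(1, m, r(false, w)) = q,  n = n.
Bind q := h(1, m, r(false, w)); no other remaining equation mentions q.
Delete trivial equation n = n.
Decompose h/3: z = tree(false, z),  r(m, z) = w,  r(h(false, n, false), g(false)) = t.
Occurs check fails: z occurs in tree(false, z); the equation z = tree(false, z) has no finite solution.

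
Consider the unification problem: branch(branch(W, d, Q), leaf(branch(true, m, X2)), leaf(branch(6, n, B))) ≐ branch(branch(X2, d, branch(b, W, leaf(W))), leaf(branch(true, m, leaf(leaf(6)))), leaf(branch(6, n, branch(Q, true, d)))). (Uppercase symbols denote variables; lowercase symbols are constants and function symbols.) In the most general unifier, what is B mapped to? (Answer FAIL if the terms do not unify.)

branch(branch(b, leaf(leaf(6)), leaf(leaf(leaf(6)))), true, d)

Decompose branch/3: branch(W, d, Q) ≐ branch(X2, d, branch(b, W, leaf(W))),  leaf(branch(true, m, X2)) ≐ leaf(branch(true, m, leaf(leaf(6)))),  leaf(branch(6, n, B)) ≐ leaf(branch(6, n, branch(Q, true, d))).
Decompose branch/3: W ≐ X2,  d ≐ d,  Q ≐ branch(b, W, leaf(W)).
Bind W := X2; substituting into the one remaining equation that mentions W gives: Q ≐ branch(b, X2, leaf(X2)).
Delete trivial equation d ≐ d.
Bind Q := branch(b, X2, leaf(X2)); substituting into the one remaining equation that mentions Q gives: leaf(branch(6, n, B)) ≐ leaf(branch(6, n, branch(branch(b, X2, leaf(X2)), true, d))).
Decompose leaf/1: branch(true, m, X2) ≐ branch(true, m, leaf(leaf(6))).
Decompose branch/3: true ≐ true,  m ≐ m,  X2 ≐ leaf(leaf(6)).
Delete trivial equation true ≐ true.
Delete trivial equation m ≐ m.
Bind X2 := leaf(leaf(6)); substituting into the remaining equation gives: leaf(branch(6, n, B)) ≐ leaf(branch(6, n, branch(branch(b, leaf(leaf(6)), leaf(leaf(leaf(6)))), true, d))). Substituting into the earlier bindings gives W := leaf(leaf(6)), Q := branch(b, leaf(leaf(6)), leaf(leaf(leaf(6)))).
Decompose leaf/1: branch(6, n, B) ≐ branch(6, n, branch(branch(b, leaf(leaf(6)), leaf(leaf(leaf(6)))), true, d)).
Decompose branch/3: 6 ≐ 6,  n ≐ n,  B ≐ branch(branch(b, leaf(leaf(6)), leaf(leaf(leaf(6)))), true, d).
Delete trivial equation 6 ≐ 6.
Delete trivial equation n ≐ n.
Bind B := branch(branch(b, leaf(leaf(6)), leaf(leaf(leaf(6)))), true, d).
MGU = { W -> leaf(leaf(6)), Q -> branch(b, leaf(leaf(6)), leaf(leaf(leaf(6)))), X2 -> leaf(leaf(6)), B -> branch(branch(b, leaf(leaf(6)), leaf(leaf(leaf(6)))), true, d) }, so B -> branch(branch(b, leaf(leaf(6)), leaf(leaf(leaf(6)))), true, d).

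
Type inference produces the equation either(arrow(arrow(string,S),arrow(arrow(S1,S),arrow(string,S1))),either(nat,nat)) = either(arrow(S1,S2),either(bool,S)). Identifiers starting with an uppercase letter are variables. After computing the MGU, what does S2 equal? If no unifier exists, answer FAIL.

FAIL

Decompose either/2: arrow(arrow(string,S),arrow(arrow(S1,S),arrow(string,S1))) = arrow(S1,S2),  either(nat,nat) = either(bool,S).
Decompose arrow/2: arrow(string,S) = S1,  arrow(arrow(S1,S),arrow(string,S1)) = S2.
Bind S1 := arrow(string,S); substituting into the one remaining equation that mentions S1 gives: arrow(arrow(arrow(string,S),S),arrow(string,arrow(string,S))) = S2.
Bind S2 := arrow(arrow(arrow(string,S),S),arrow(string,arrow(string,S))); no other remaining equation mentions S2.
Decompose either/2: nat = bool,  nat = S.
Clash: constants nat and bool differ; no unifier exists.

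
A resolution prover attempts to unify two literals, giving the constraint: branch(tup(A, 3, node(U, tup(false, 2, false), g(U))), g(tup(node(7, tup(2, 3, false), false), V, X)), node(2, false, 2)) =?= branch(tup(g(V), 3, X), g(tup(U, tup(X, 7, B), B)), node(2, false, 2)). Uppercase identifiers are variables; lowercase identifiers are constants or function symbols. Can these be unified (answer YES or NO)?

Decompose branch/3: tup(A, 3, node(U, tup(false, 2, false), g(U))) =?= tup(g(V), 3, X),  g(tup(node(7, tup(2, 3, false), false), V, X)) =?= g(tup(U, tup(X, 7, B), B)),  node(2, false, 2) =?= node(2, false, 2).
Decompose tup/3: A =?= g(V),  3 =?= 3,  node(U, tup(false, 2, false), g(U)) =?= X.
Bind A := g(V); no other remaining equation mentions A.
Delete trivial equation 3 =?= 3.
Bind X := node(U, tup(false, 2, false), g(U)); substituting into the one remaining equation that mentions X gives: g(tup(node(7, tup(2, 3, false), false), V, node(U, tup(false, 2, false), g(U)))) =?= g(tup(U, tup(node(U, tup(false, 2, false), g(U)), 7, B), B)).
Decompose g/1: tup(node(7, tup(2, 3, false), false), V, node(U, tup(false, 2, false), g(U))) =?= tup(U, tup(node(U, tup(false, 2, false), g(U)), 7, B), B).
Decompose tup/3: node(7, tup(2, 3, false), false) =?= U,  V =?= tup(node(U, tup(false, 2, false), g(U)), 7, B),  node(U, tup(false, 2, false), g(U)) =?= B.
Bind U := node(7, tup(2, 3, false), false); substituting into the 2 remaining equations that mention U gives: V =?= tup(node(node(7, tup(2, 3, false), false), tup(false, 2, false), g(node(7, tup(2, 3, false), false))), 7, B),  node(node(7, tup(2, 3, false), false), tup(false, 2, false), g(node(7, tup(2, 3, false), false))) =?= B. Substituting into the earlier binding gives X := node(node(7, tup(2, 3, false), false), tup(false, 2, false), g(node(7, tup(2, 3, false), false))).
Bind V := tup(node(node(7, tup(2, 3, false), false), tup(false, 2, false), g(node(7, tup(2, 3, false), false))), 7, B); no other remaining equation mentions V. Substituting into the earlier binding gives A := g(tup(node(node(7, tup(2, 3, false), false), tup(false, 2, false), g(node(7, tup(2, 3, false), false))), 7, B)).
Bind B := node(node(7, tup(2, 3, false), false), tup(false, 2, false), g(node(7, tup(2, 3, false), false))); no other remaining equation mentions B. Substituting into the earlier bindings gives A := g(tup(node(node(7, tup(2, 3, false), false), tup(false, 2, false), g(node(7, tup(2, 3, false), false))), 7, node(node(7, tup(2, 3, false), false), tup(false, 2, false), g(node(7, tup(2, 3, false), false))))), V := tup(node(node(7, tup(2, 3, false), false), tup(false, 2, false), g(node(7, tup(2, 3, false), false))), 7, node(node(7, tup(2, 3, false), false), tup(false, 2, false), g(node(7, tup(2, 3, false), false)))).
Delete trivial equation node(2, false, 2) =?= node(2, false, 2).
No equations remain and no clash or occurs-check failure arose, so a unifier exists.

YES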